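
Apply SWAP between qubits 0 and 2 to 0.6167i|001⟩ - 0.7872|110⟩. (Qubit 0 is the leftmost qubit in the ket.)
-0.7872|011⟩ + 0.6167i|100⟩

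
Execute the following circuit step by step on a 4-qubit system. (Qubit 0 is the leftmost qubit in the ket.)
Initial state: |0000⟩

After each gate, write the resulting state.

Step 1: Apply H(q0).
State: 1/√2|0000⟩ + 1/√2|1000⟩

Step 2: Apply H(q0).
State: |0000⟩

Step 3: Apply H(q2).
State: 1/√2|0000⟩ + 1/√2|0010⟩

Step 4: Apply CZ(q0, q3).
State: 1/√2|0000⟩ + 1/√2|0010⟩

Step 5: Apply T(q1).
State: 1/√2|0000⟩ + 1/√2|0010⟩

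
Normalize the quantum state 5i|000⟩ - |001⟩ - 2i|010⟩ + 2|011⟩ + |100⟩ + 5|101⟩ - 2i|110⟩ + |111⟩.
0.6202i|000⟩ - 0.124|001⟩ - 0.2481i|010⟩ + 0.2481|011⟩ + 0.124|100⟩ + 0.6202|101⟩ - 0.2481i|110⟩ + 0.124|111⟩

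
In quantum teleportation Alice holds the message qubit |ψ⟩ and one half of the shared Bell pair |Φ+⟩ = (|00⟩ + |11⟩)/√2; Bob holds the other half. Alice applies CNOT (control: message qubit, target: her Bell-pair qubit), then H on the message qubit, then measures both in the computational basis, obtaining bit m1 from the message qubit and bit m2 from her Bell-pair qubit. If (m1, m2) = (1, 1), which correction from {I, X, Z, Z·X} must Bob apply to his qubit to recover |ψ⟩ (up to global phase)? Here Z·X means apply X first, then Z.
Z·X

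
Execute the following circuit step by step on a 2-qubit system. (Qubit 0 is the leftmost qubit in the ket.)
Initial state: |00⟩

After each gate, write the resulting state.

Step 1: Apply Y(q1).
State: i|01⟩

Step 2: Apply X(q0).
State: i|11⟩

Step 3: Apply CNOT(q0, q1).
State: i|10⟩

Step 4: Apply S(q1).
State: i|10⟩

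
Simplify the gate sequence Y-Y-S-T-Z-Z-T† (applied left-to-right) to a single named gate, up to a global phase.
S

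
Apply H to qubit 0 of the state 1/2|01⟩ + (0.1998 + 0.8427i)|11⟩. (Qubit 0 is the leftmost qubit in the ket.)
(0.4948 + 0.5959i)|01⟩ + (0.2123 - 0.5959i)|11⟩

H on qubit 0 mixes each pair of kets that differ only in qubit 0: amplitudes (a, b) of (|…0…⟩, |…1…⟩) become ((a + b)/√2, (a − b)/√2). Kets absent from the input have amplitude 0.
(|01⟩, |11⟩): (a, b) = (1/2, (0.1998 + 0.8427i)) → ((0.4948 + 0.5959i), (0.2123 - 0.5959i))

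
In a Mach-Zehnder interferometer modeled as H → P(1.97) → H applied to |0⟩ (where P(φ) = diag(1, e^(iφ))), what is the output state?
(0.3057 + 0.4607i)|0⟩ + (0.6943 - 0.4607i)|1⟩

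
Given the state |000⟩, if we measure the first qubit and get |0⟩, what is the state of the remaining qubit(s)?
|00⟩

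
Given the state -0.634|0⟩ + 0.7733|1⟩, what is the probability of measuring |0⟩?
0.402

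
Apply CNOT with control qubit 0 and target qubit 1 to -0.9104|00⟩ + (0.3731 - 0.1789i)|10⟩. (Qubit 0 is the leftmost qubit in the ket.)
-0.9104|00⟩ + (0.3731 - 0.1789i)|11⟩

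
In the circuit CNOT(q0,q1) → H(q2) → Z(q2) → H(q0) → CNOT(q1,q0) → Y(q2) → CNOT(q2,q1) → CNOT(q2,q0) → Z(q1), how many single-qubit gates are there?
5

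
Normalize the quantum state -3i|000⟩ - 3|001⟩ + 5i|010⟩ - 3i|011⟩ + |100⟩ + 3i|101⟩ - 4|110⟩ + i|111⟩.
-0.3375i|000⟩ - 0.3375|001⟩ + 0.5625i|010⟩ - 0.3375i|011⟩ + 0.1125|100⟩ + 0.3375i|101⟩ - 0.45|110⟩ + 0.1125i|111⟩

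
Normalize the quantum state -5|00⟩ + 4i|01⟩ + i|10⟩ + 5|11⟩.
-0.6108|00⟩ + 0.4887i|01⟩ + 0.1222i|10⟩ + 0.6108|11⟩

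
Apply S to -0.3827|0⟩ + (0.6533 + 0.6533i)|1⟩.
-0.3827|0⟩ + (-0.6533 + 0.6533i)|1⟩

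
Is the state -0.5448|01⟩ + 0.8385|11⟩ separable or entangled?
Separable

Writing the state as a|00⟩ + b|01⟩ + c|10⟩ + d|11⟩, it is a product state iff ad − bc = 0.
Here (a, b, c, d) = (0, -0.5448, 0, 0.8385): ad − bc = (0)(0.8385) − (-0.5448)(0) = 0, so the state is separable.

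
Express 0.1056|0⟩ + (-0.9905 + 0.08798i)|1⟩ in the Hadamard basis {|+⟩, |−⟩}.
(-0.6257 + 0.06221i)|+⟩ + (0.7751 - 0.06221i)|−⟩

With |ψ⟩ = α|0⟩ + β|1⟩, the Hadamard-basis coefficients are ⟨+|ψ⟩ = (α + β)/√2 and ⟨−|ψ⟩ = (α − β)/√2.
Here α = 0.1056, β = (-0.9905 + 0.08798i): (α + β)/√2 = (-0.6257 + 0.06221i), (α − β)/√2 = (0.7751 - 0.06221i).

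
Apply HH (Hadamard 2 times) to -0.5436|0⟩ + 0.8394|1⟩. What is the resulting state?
-0.5436|0⟩ + 0.8394|1⟩

H² = I, so an even number of Hadamards cancels: H^2 = I and the state is unchanged.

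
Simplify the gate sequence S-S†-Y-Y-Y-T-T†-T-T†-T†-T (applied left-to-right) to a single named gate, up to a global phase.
Y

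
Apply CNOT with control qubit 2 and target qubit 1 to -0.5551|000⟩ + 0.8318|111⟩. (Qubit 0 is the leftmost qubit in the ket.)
-0.5551|000⟩ + 0.8318|101⟩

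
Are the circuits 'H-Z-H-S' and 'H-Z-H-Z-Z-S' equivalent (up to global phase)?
Yes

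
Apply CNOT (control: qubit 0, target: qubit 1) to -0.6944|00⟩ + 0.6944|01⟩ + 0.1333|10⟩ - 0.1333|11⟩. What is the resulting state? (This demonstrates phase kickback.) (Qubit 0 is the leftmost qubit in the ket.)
-0.6944|00⟩ + 0.6944|01⟩ - 0.1333|10⟩ + 0.1333|11⟩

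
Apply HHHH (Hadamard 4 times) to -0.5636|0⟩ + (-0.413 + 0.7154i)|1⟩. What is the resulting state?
-0.5636|0⟩ + (-0.413 + 0.7154i)|1⟩

H² = I, so an even number of Hadamards cancels: H^4 = I and the state is unchanged.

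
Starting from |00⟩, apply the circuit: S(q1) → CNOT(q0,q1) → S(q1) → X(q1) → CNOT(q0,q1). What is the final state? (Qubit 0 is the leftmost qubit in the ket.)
|01⟩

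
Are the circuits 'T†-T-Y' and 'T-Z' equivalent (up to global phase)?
No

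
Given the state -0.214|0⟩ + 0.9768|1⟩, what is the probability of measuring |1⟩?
0.9541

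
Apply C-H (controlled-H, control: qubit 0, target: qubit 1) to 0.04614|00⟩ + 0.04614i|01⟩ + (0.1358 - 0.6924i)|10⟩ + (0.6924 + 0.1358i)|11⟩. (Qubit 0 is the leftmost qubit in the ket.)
0.04614|00⟩ + 0.04614i|01⟩ + (0.5856 - 0.3936i)|10⟩ + (-0.3936 - 0.5856i)|11⟩

C-H leaves the control-|0⟩ kets |00⟩, |01⟩ unchanged and applies H to qubit 1 on the control-|1⟩ pair (|10⟩, |11⟩).
H = [[1/√2, 1/√2], [1/√2, -1/√2]].
With a = amp(|10⟩) = (0.1358 - 0.6924i) and b = amp(|11⟩) = (0.6924 + 0.1358i):
new amp(|10⟩) = (1/√2)·a + (1/√2)·b = (0.5856 - 0.3936i)
new amp(|11⟩) = (1/√2)·a + (-1/√2)·b = (-0.3936 - 0.5856i)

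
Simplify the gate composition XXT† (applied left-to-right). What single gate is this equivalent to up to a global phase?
T†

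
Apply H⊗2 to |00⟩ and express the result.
1/2|00⟩ + 1/2|01⟩ + 1/2|10⟩ + 1/2|11⟩

H⊗2 gives amp(|y⟩) = (1/2) Σ_x (−1)^(x·y) amp(|x⟩), where x·y is the number of positions in which both x and y have a 1.
|00⟩: (1)/2 = 1/2
|01⟩: (1)/2 = 1/2
|10⟩: (1)/2 = 1/2
|11⟩: (1)/2 = 1/2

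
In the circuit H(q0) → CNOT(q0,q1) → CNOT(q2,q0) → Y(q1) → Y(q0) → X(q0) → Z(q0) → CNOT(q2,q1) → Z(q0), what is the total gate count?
9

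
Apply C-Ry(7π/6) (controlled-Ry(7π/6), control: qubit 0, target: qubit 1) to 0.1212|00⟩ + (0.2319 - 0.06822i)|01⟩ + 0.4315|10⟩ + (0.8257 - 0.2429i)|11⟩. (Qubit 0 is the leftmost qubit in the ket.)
0.1212|00⟩ + (0.2319 - 0.06822i)|01⟩ + (-0.9092 + 0.2346i)|10⟩ + (0.2031 + 0.06287i)|11⟩

C-Ry(7π/6) leaves the control-|0⟩ kets |00⟩, |01⟩ unchanged and applies Ry(7π/6) to qubit 1 on the control-|1⟩ pair (|10⟩, |11⟩).
Ry(7π/6) = [[cos(θ/2), −sin(θ/2)], [sin(θ/2), cos(θ/2)]]; θ = 7π/6, cos(θ/2) ≈ -0.258819, sin(θ/2) ≈ 0.965926.
With a = amp(|10⟩) = 0.4315 and b = amp(|11⟩) = (0.8257 - 0.2429i):
new amp(|10⟩) = (-0.258819)·a + (-0.965926)·b = (-0.9092 + 0.2346i)
new amp(|11⟩) = (0.965926)·a + (-0.258819)·b = (0.2031 + 0.06287i)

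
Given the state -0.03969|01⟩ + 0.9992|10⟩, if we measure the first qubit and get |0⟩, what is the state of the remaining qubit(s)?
-|1⟩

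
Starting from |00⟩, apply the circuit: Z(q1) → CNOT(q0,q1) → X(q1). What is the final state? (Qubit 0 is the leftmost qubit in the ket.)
|01⟩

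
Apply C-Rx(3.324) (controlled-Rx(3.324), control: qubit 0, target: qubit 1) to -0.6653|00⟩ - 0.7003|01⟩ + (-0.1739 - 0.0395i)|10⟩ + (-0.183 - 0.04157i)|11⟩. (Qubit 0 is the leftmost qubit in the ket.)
-0.6653|00⟩ - 0.7003|01⟩ + (-0.02556 + 0.1858i)|10⟩ + (-0.02267 + 0.177i)|11⟩

C-Rx(3.324) leaves the control-|0⟩ kets |00⟩, |01⟩ unchanged and applies Rx(3.324) to qubit 1 on the control-|1⟩ pair (|10⟩, |11⟩).
Rx(3.324) = [[cos(θ/2), −i·sin(θ/2)], [−i·sin(θ/2), cos(θ/2)]]; θ = 3.324, cos(θ/2) ≈ -0.0910773, sin(θ/2) ≈ 0.995844.
With a = amp(|10⟩) = (-0.1739 - 0.0395i) and b = amp(|11⟩) = (-0.183 - 0.04157i):
new amp(|10⟩) = (-0.0910773)·a + (-0.995844i)·b = (-0.02556 + 0.1858i)
new amp(|11⟩) = (-0.995844i)·a + (-0.0910773)·b = (-0.02267 + 0.177i)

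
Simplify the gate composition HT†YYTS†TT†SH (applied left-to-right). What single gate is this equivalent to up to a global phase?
I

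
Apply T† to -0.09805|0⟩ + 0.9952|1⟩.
-0.09805|0⟩ + (0.7037 - 0.7037i)|1⟩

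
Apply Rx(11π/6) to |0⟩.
-0.9659|0⟩ - 0.2588i|1⟩

Rx(11π/6) = [[cos(θ/2), −i·sin(θ/2)], [−i·sin(θ/2), cos(θ/2)]]; θ = 11π/6, cos(θ/2) ≈ -0.965926, sin(θ/2) ≈ 0.258819.
With a = amp(|0⟩) = 1 and b = amp(|1⟩) = 0:
new amp(|0⟩) = (-0.965926)·a + (-0.258819i)·b = -0.9659
new amp(|1⟩) = (-0.258819i)·a + (-0.965926)·b = -0.2588i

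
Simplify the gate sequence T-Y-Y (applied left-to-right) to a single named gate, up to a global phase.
T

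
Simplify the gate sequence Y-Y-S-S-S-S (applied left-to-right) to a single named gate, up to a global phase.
I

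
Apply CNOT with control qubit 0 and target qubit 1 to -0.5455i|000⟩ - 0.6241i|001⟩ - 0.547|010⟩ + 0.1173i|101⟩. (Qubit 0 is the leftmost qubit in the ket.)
-0.5455i|000⟩ - 0.6241i|001⟩ - 0.547|010⟩ + 0.1173i|111⟩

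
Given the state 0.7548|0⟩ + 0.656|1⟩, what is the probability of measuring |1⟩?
0.4303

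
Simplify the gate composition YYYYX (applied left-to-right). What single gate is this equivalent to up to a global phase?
X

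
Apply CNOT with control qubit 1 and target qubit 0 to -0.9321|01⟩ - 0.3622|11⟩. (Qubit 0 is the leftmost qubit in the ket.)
-0.3622|01⟩ - 0.9321|11⟩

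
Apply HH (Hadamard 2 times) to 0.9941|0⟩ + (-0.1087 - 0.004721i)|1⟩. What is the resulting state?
0.9941|0⟩ + (-0.1087 - 0.004721i)|1⟩

H² = I, so an even number of Hadamards cancels: H^2 = I and the state is unchanged.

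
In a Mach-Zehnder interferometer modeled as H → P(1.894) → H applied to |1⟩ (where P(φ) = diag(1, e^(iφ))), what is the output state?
(0.6588 - 0.4741i)|0⟩ + (0.3412 + 0.4741i)|1⟩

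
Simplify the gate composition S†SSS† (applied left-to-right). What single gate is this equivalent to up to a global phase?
I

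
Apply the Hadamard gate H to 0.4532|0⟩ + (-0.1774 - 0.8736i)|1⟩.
(0.195 - 0.6177i)|0⟩ + (0.4459 + 0.6177i)|1⟩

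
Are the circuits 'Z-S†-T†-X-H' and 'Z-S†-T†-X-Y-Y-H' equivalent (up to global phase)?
Yes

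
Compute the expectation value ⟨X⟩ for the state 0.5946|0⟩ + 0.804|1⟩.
0.9561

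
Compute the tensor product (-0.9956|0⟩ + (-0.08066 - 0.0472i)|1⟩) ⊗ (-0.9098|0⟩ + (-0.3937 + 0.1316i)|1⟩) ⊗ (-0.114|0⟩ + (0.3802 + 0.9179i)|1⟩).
-0.1033|000⟩ + (0.3444 + 0.8314i)|001⟩ + (-0.04468 + 0.01494i)|010⟩ + (0.2693 + 0.31i)|011⟩ + (-0.008366 - 0.004895i)|100⟩ + (-0.01152 + 0.08369i)|101⟩ + (-0.004328 - 0.0009083i)|110⟩ + (0.007122 + 0.03788i)|111⟩

amp(|b₁b₂…⟩) = product of the factor amplitudes for bits b₁, b₂, …; only kets whose every factor amplitude is nonzero survive.
|000⟩: (-0.9956)(-0.9098)(-0.114) = -0.1033
|001⟩: (-0.9956)(-0.9098)(0.3802 + 0.9179i) = (0.3444 + 0.8314i)
|010⟩: (-0.9956)(-0.3937 + 0.1316i)(-0.114) = (-0.04468 + 0.01494i)
|011⟩: (-0.9956)(-0.3937 + 0.1316i)(0.3802 + 0.9179i) = (0.2693 + 0.31i)
|100⟩: (-0.08066 - 0.0472i)(-0.9098)(-0.114) = (-0.008366 - 0.004895i)
|101⟩: (-0.08066 - 0.0472i)(-0.9098)(0.3802 + 0.9179i) = (-0.01152 + 0.08369i)
|110⟩: (-0.08066 - 0.0472i)(-0.3937 + 0.1316i)(-0.114) = (-0.004328 - 0.0009083i)
|111⟩: (-0.08066 - 0.0472i)(-0.3937 + 0.1316i)(0.3802 + 0.9179i) = (0.007122 + 0.03788i)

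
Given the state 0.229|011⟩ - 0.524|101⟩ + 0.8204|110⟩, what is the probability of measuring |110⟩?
0.6731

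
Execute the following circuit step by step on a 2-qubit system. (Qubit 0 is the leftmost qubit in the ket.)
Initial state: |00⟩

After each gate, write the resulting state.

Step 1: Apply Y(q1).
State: i|01⟩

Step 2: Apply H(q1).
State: (1/√2)i|00⟩ - (1/√2)i|01⟩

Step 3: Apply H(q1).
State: i|01⟩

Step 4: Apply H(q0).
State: (1/√2)i|01⟩ + (1/√2)i|11⟩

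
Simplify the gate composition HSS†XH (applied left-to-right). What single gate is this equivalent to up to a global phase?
Z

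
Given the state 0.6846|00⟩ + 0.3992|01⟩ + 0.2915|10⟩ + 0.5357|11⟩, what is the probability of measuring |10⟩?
0.08497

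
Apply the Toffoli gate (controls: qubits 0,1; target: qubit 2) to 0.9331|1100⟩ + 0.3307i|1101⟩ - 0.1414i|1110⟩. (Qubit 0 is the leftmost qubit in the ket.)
-0.1414i|1100⟩ + 0.9331|1110⟩ + 0.3307i|1111⟩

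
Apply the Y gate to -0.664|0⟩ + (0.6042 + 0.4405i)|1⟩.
(0.4405 - 0.6042i)|0⟩ - 0.664i|1⟩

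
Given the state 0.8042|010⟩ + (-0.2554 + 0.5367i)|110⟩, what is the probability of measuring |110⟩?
0.3533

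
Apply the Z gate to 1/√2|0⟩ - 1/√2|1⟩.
1/√2|0⟩ + 1/√2|1⟩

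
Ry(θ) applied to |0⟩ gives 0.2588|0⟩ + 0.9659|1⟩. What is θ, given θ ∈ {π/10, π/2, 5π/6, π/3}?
5π/6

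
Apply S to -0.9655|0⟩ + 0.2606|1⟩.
-0.9655|0⟩ + 0.2606i|1⟩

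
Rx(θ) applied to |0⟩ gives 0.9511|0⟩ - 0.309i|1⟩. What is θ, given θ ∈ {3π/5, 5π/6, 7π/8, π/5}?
π/5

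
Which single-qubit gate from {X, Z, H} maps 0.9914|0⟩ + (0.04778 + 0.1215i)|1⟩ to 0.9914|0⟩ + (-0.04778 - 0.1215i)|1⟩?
Z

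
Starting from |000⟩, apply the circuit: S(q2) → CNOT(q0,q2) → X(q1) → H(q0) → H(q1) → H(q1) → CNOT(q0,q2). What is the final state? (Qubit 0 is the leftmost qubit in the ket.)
1/√2|010⟩ + 1/√2|111⟩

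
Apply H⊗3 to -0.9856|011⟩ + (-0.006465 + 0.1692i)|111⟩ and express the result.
(-0.3507 + 0.05982i)|000⟩ + (0.3507 - 0.05982i)|001⟩ + (0.3507 - 0.05982i)|010⟩ + (-0.3507 + 0.05982i)|011⟩ + (-0.3462 - 0.05982i)|100⟩ + (0.3462 + 0.05982i)|101⟩ + (0.3462 + 0.05982i)|110⟩ + (-0.3462 - 0.05982i)|111⟩

H⊗3 gives amp(|y⟩) = (1/2√2) Σ_x (−1)^(x·y) amp(|x⟩), where x·y is the number of positions in which both x and y have a 1.
|000⟩: (-0.9856 + (-0.006465 + 0.1692i))/(2√2) = (-0.3507 + 0.05982i)
|001⟩: (0.9856 - (-0.006465 + 0.1692i))/(2√2) = (0.3507 - 0.05982i)
|010⟩: (0.9856 - (-0.006465 + 0.1692i))/(2√2) = (0.3507 - 0.05982i)
|011⟩: (-0.9856 + (-0.006465 + 0.1692i))/(2√2) = (-0.3507 + 0.05982i)
|100⟩: (-0.9856 - (-0.006465 + 0.1692i))/(2√2) = (-0.3462 - 0.05982i)
|101⟩: (0.9856 + (-0.006465 + 0.1692i))/(2√2) = (0.3462 + 0.05982i)
|110⟩: (0.9856 + (-0.006465 + 0.1692i))/(2√2) = (0.3462 + 0.05982i)
|111⟩: (-0.9856 - (-0.006465 + 0.1692i))/(2√2) = (-0.3462 - 0.05982i)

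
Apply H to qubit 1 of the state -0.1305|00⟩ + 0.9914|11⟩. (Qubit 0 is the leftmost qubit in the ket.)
-0.09228|00⟩ - 0.09228|01⟩ + 0.701|10⟩ - 0.701|11⟩

H on qubit 1 mixes each pair of kets that differ only in qubit 1: amplitudes (a, b) of (|…0…⟩, |…1…⟩) become ((a + b)/√2, (a − b)/√2). Kets absent from the input have amplitude 0.
(|00⟩, |01⟩): (a, b) = (-0.1305, 0) → (-0.09228, -0.09228)
(|10⟩, |11⟩): (a, b) = (0, 0.9914) → (0.701, -0.701)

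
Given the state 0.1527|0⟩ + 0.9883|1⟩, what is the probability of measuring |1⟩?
0.9767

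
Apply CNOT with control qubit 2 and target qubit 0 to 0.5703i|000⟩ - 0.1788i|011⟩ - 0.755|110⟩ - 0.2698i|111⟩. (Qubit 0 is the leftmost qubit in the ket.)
0.5703i|000⟩ - 0.2698i|011⟩ - 0.755|110⟩ - 0.1788i|111⟩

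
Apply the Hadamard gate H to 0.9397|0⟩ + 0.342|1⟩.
0.9063|0⟩ + 0.4226|1⟩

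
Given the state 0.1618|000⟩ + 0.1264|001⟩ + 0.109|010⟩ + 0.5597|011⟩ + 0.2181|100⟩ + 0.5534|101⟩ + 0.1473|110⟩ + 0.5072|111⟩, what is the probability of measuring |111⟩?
0.2573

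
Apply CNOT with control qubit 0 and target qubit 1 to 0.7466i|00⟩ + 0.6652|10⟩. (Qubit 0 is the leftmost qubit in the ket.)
0.7466i|00⟩ + 0.6652|11⟩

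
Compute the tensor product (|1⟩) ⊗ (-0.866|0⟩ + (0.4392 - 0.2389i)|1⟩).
-0.866|10⟩ + (0.4392 - 0.2389i)|11⟩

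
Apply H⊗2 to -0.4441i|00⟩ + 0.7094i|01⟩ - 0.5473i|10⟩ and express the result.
-0.141i|00⟩ - 0.8504i|01⟩ + 0.4063i|10⟩ - 0.3031i|11⟩

H⊗2 gives amp(|y⟩) = (1/2) Σ_x (−1)^(x·y) amp(|x⟩), where x·y is the number of positions in which both x and y have a 1.
|00⟩: (-0.4441i + 0.7094i - 0.5473i)/2 = -0.141i
|01⟩: (-0.4441i - 0.7094i - 0.5473i)/2 = -0.8504i
|10⟩: (-0.4441i + 0.7094i + 0.5473i)/2 = 0.4063i
|11⟩: (-0.4441i - 0.7094i + 0.5473i)/2 = -0.3031i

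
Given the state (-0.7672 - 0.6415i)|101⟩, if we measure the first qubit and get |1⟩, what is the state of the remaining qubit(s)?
(-0.7672 - 0.6415i)|01⟩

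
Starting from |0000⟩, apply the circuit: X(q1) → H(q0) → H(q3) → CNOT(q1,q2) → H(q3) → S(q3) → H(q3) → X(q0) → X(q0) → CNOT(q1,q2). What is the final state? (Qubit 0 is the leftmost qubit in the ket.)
1/2|0100⟩ + 1/2|0101⟩ + 1/2|1100⟩ + 1/2|1101⟩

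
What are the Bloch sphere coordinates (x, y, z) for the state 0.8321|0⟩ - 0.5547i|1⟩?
(0, -0.9231, 0.3847)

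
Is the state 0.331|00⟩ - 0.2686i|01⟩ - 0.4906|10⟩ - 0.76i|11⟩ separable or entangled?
Entangled

Writing the state as a|00⟩ + b|01⟩ + c|10⟩ + d|11⟩, it is a product state iff ad − bc = 0.
Here (a, b, c, d) = (0.331, -0.2686i, -0.4906, -0.76i): ad − bc = (0.331)(-0.76i) − (-0.2686i)(-0.4906) = -0.3833i ≠ 0, so the state is entangled.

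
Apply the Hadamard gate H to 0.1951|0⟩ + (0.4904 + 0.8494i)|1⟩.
(0.4847 + 0.6006i)|0⟩ + (-0.2088 - 0.6006i)|1⟩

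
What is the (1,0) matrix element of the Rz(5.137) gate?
0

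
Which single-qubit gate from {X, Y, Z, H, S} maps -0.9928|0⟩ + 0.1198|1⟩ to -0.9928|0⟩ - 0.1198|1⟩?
Z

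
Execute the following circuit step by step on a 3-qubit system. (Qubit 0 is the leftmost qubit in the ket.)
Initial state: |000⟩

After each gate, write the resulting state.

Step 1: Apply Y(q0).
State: i|100⟩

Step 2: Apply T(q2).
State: i|100⟩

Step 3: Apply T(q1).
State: i|100⟩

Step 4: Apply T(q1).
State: i|100⟩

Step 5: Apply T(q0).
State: (-1/√2 + (1/√2)i)|100⟩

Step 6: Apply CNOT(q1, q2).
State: (-1/√2 + (1/√2)i)|100⟩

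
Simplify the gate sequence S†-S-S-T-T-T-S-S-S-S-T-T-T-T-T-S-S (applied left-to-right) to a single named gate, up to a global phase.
S†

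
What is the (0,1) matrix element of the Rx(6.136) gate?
-0.07353i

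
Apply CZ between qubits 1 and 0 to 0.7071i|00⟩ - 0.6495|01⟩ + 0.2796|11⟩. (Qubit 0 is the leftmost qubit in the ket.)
0.7071i|00⟩ - 0.6495|01⟩ - 0.2796|11⟩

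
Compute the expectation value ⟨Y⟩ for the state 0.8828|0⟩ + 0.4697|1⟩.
0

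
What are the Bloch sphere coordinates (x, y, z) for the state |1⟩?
(0, 0, -1)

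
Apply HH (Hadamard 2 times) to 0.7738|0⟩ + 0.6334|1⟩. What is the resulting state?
0.7738|0⟩ + 0.6334|1⟩

H² = I, so an even number of Hadamards cancels: H^2 = I and the state is unchanged.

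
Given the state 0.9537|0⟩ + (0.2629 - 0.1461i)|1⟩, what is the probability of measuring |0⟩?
0.9095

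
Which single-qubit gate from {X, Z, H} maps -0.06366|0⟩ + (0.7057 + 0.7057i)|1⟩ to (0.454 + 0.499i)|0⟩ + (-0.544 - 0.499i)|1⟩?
H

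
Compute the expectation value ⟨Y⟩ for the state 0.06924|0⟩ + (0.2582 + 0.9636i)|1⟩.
0.1334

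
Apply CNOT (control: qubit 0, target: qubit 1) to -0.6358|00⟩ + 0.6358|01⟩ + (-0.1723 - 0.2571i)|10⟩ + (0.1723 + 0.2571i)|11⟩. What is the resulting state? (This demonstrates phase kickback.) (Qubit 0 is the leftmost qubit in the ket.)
-0.6358|00⟩ + 0.6358|01⟩ + (0.1723 + 0.2571i)|10⟩ + (-0.1723 - 0.2571i)|11⟩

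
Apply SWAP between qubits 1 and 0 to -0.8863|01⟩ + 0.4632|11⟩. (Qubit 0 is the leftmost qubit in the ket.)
-0.8863|10⟩ + 0.4632|11⟩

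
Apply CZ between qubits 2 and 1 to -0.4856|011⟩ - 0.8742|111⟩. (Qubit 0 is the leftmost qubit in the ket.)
0.4856|011⟩ + 0.8742|111⟩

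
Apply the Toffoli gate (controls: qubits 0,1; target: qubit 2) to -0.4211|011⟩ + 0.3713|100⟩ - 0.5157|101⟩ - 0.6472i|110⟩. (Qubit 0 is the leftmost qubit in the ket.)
-0.4211|011⟩ + 0.3713|100⟩ - 0.5157|101⟩ - 0.6472i|111⟩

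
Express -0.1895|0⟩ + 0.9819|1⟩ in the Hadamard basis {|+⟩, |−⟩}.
0.5603|+⟩ - 0.8283|−⟩

With |ψ⟩ = α|0⟩ + β|1⟩, the Hadamard-basis coefficients are ⟨+|ψ⟩ = (α + β)/√2 and ⟨−|ψ⟩ = (α − β)/√2.
Here α = -0.1895, β = 0.9819: (α + β)/√2 = 0.5603, (α − β)/√2 = -0.8283.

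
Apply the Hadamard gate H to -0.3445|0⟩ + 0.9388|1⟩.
0.4202|0⟩ - 0.9074|1⟩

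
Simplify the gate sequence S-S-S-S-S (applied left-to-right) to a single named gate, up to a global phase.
S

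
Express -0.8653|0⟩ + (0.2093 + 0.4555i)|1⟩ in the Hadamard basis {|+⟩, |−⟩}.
(-0.4639 + 0.3221i)|+⟩ + (-0.7599 - 0.3221i)|−⟩

With |ψ⟩ = α|0⟩ + β|1⟩, the Hadamard-basis coefficients are ⟨+|ψ⟩ = (α + β)/√2 and ⟨−|ψ⟩ = (α − β)/√2.
Here α = -0.8653, β = (0.2093 + 0.4555i): (α + β)/√2 = (-0.4639 + 0.3221i), (α − β)/√2 = (-0.7599 - 0.3221i).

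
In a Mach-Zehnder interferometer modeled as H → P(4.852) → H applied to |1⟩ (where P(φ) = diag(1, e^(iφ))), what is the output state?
(0.4304 + 0.4951i)|0⟩ + (0.5696 - 0.4951i)|1⟩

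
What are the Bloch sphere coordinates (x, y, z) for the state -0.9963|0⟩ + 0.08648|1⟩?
(-0.1723, 0, 0.9851)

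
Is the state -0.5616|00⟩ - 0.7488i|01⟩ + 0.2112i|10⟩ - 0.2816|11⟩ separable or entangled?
Separable

Writing the state as a|00⟩ + b|01⟩ + c|10⟩ + d|11⟩, it is a product state iff ad − bc = 0.
Here (a, b, c, d) = (-0.5616, -0.7488i, 0.2112i, -0.2816): ad − bc = (-0.5616)(-0.2816) − (-0.7488i)(0.2112i) = 0, so the state is separable.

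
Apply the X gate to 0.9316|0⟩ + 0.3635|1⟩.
0.3635|0⟩ + 0.9316|1⟩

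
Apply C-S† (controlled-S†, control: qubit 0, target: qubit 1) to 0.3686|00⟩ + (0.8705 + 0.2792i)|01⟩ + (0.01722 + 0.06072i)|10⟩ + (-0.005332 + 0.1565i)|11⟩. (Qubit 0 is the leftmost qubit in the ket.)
0.3686|00⟩ + (0.8705 + 0.2792i)|01⟩ + (0.01722 + 0.06072i)|10⟩ + (0.1565 + 0.005332i)|11⟩

C-S† leaves the control-|0⟩ kets |00⟩, |01⟩ unchanged and applies S† to qubit 1 on the control-|1⟩ pair (|10⟩, |11⟩).
S† = [[1, 0], [0, -i]].
With a = amp(|10⟩) = (0.01722 + 0.06072i) and b = amp(|11⟩) = (-0.005332 + 0.1565i):
new amp(|10⟩) = (1)·a = (0.01722 + 0.06072i)
new amp(|11⟩) = (-i)·b = (0.1565 + 0.005332i)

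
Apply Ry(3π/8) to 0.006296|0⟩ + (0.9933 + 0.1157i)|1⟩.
(-0.5466 - 0.06428i)|0⟩ + (0.8294 + 0.0962i)|1⟩

Ry(3π/8) = [[cos(θ/2), −sin(θ/2)], [sin(θ/2), cos(θ/2)]]; θ = 3π/8, cos(θ/2) ≈ 0.83147, sin(θ/2) ≈ 0.55557.
With a = amp(|0⟩) = 0.006296 and b = amp(|1⟩) = (0.9933 + 0.1157i):
new amp(|0⟩) = (0.83147)·a + (-0.55557)·b = (-0.5466 - 0.06428i)
new amp(|1⟩) = (0.55557)·a + (0.83147)·b = (0.8294 + 0.0962i)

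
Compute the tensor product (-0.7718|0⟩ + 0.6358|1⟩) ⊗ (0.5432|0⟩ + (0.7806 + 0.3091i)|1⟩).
-0.4192|00⟩ + (-0.6025 - 0.2386i)|01⟩ + 0.3454|10⟩ + (0.4963 + 0.1965i)|11⟩

amp(|b₁b₂…⟩) = product of the factor amplitudes for bits b₁, b₂, …; only kets whose every factor amplitude is nonzero survive.
|00⟩: (-0.7718)(0.5432) = -0.4192
|01⟩: (-0.7718)(0.7806 + 0.3091i) = (-0.6025 - 0.2386i)
|10⟩: (0.6358)(0.5432) = 0.3454
|11⟩: (0.6358)(0.7806 + 0.3091i) = (0.4963 + 0.1965i)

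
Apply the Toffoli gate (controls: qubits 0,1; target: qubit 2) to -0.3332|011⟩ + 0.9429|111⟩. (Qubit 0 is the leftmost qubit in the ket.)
-0.3332|011⟩ + 0.9429|110⟩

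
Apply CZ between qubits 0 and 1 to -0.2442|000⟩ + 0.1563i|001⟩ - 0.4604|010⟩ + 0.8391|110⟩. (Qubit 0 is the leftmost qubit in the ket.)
-0.2442|000⟩ + 0.1563i|001⟩ - 0.4604|010⟩ - 0.8391|110⟩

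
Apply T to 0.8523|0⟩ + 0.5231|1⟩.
0.8523|0⟩ + (0.3699 + 0.3699i)|1⟩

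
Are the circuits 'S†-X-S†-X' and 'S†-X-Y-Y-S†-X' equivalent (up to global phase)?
Yes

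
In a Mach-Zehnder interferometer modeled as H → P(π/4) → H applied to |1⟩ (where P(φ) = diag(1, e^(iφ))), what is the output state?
(0.1464 - (1/√8)i)|0⟩ + (0.8536 + (1/√8)i)|1⟩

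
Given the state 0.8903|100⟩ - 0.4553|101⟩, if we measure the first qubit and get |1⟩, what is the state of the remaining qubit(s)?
0.8903|00⟩ - 0.4553|01⟩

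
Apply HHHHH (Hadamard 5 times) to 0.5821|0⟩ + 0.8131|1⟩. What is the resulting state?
0.9866|0⟩ - 0.1633|1⟩

H² = I, so H^5 = H: a single Hadamard. With (a, b) = (0.5821, 0.8131), H gives ((a + b)/√2, (a − b)/√2) = (0.9866, -0.1633).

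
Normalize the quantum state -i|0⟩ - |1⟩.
-(1/√2)i|0⟩ - 1/√2|1⟩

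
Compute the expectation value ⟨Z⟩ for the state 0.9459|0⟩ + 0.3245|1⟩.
0.7894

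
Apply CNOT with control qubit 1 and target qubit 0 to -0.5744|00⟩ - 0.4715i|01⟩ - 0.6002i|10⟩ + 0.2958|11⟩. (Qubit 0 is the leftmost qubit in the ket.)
-0.5744|00⟩ + 0.2958|01⟩ - 0.6002i|10⟩ - 0.4715i|11⟩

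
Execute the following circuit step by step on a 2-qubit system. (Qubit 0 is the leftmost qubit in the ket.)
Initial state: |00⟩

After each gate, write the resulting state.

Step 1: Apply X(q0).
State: |10⟩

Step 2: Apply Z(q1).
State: |10⟩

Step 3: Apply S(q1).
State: |10⟩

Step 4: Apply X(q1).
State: |11⟩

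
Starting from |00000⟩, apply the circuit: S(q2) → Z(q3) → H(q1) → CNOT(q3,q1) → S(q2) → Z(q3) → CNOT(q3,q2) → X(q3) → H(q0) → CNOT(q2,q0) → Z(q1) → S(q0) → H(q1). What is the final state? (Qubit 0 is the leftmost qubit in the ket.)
1/√2|01010⟩ + (1/√2)i|11010⟩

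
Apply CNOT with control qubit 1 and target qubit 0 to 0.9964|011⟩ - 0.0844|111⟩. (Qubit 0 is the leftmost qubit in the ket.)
-0.0844|011⟩ + 0.9964|111⟩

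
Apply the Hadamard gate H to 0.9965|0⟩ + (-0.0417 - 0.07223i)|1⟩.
(0.6751 - 0.05107i)|0⟩ + (0.7341 + 0.05107i)|1⟩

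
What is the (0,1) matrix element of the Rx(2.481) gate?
-0.9459i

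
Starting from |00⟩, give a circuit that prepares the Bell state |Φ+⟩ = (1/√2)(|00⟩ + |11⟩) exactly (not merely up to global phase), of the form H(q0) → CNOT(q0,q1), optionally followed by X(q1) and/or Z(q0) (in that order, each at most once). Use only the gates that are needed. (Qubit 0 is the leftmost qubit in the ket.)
H(q0) → CNOT(q0,q1)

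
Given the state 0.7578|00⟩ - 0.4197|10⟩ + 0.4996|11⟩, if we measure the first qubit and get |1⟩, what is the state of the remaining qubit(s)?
-0.6432|0⟩ + 0.7657|1⟩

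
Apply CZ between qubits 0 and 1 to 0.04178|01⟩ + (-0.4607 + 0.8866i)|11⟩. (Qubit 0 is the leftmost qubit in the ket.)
0.04178|01⟩ + (0.4607 - 0.8866i)|11⟩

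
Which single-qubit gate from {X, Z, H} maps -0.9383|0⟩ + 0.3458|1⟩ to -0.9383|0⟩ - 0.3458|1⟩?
Z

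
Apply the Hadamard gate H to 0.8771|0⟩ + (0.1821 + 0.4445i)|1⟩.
(0.749 + 0.3143i)|0⟩ + (0.4914 - 0.3143i)|1⟩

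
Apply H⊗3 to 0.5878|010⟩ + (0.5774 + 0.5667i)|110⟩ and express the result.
(0.412 + 0.2004i)|000⟩ + (0.412 + 0.2004i)|001⟩ + (-0.412 - 0.2004i)|010⟩ + (-0.412 - 0.2004i)|011⟩ + (0.003677 - 0.2004i)|100⟩ + (0.003677 - 0.2004i)|101⟩ + (-0.003677 + 0.2004i)|110⟩ + (-0.003677 + 0.2004i)|111⟩

H⊗3 gives amp(|y⟩) = (1/2√2) Σ_x (−1)^(x·y) amp(|x⟩), where x·y is the number of positions in which both x and y have a 1.
|000⟩: (0.5878 + (0.5774 + 0.5667i))/(2√2) = (0.412 + 0.2004i)
|001⟩: (0.5878 + (0.5774 + 0.5667i))/(2√2) = (0.412 + 0.2004i)
|010⟩: (-0.5878 - (0.5774 + 0.5667i))/(2√2) = (-0.412 - 0.2004i)
|011⟩: (-0.5878 - (0.5774 + 0.5667i))/(2√2) = (-0.412 - 0.2004i)
|100⟩: (0.5878 - (0.5774 + 0.5667i))/(2√2) = (0.003677 - 0.2004i)
|101⟩: (0.5878 - (0.5774 + 0.5667i))/(2√2) = (0.003677 - 0.2004i)
|110⟩: (-0.5878 + (0.5774 + 0.5667i))/(2√2) = (-0.003677 + 0.2004i)
|111⟩: (-0.5878 + (0.5774 + 0.5667i))/(2√2) = (-0.003677 + 0.2004i)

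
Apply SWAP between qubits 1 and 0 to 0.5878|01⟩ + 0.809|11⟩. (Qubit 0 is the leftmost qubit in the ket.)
0.5878|10⟩ + 0.809|11⟩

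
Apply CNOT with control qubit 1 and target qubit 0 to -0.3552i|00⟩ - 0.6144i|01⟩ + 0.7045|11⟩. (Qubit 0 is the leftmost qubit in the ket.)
-0.3552i|00⟩ + 0.7045|01⟩ - 0.6144i|11⟩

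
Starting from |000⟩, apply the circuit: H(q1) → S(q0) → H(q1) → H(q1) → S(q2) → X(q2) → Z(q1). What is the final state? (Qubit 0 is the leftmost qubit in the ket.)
1/√2|001⟩ - 1/√2|011⟩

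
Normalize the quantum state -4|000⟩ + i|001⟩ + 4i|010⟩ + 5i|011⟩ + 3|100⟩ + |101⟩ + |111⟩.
-0.4815|000⟩ + 0.1204i|001⟩ + 0.4815i|010⟩ + 0.6019i|011⟩ + 0.3612|100⟩ + 0.1204|101⟩ + 0.1204|111⟩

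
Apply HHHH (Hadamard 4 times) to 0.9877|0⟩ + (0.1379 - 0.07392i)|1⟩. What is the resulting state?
0.9877|0⟩ + (0.1379 - 0.07392i)|1⟩

H² = I, so an even number of Hadamards cancels: H^4 = I and the state is unchanged.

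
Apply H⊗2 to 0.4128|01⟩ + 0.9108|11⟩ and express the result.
0.6618|00⟩ - 0.6618|01⟩ - 0.249|10⟩ + 0.249|11⟩

H⊗2 gives amp(|y⟩) = (1/2) Σ_x (−1)^(x·y) amp(|x⟩), where x·y is the number of positions in which both x and y have a 1.
|00⟩: (0.4128 + 0.9108)/2 = 0.6618
|01⟩: (-0.4128 - 0.9108)/2 = -0.6618
|10⟩: (0.4128 - 0.9108)/2 = -0.249
|11⟩: (-0.4128 + 0.9108)/2 = 0.249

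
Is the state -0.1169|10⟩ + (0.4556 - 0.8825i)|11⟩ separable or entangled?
Separable

Writing the state as a|00⟩ + b|01⟩ + c|10⟩ + d|11⟩, it is a product state iff ad − bc = 0.
Here (a, b, c, d) = (0, 0, -0.1169, (0.4556 - 0.8825i)): ad − bc = (0)(0.4556 - 0.8825i) − (0)(-0.1169) = 0, so the state is separable.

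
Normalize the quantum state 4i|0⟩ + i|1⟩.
0.9701i|0⟩ + 0.2425i|1⟩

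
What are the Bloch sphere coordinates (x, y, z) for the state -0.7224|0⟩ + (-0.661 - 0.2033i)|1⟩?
(0.955, 0.2937, 0.04361)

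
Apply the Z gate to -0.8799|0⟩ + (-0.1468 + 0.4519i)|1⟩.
-0.8799|0⟩ + (0.1468 - 0.4519i)|1⟩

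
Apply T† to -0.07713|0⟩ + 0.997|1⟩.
-0.07713|0⟩ + (0.705 - 0.705i)|1⟩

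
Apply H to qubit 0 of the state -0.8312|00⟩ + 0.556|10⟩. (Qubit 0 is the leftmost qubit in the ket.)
-0.1946|00⟩ - 0.9809|10⟩

H on qubit 0 mixes each pair of kets that differ only in qubit 0: amplitudes (a, b) of (|…0…⟩, |…1…⟩) become ((a + b)/√2, (a − b)/√2). Kets absent from the input have amplitude 0.
(|00⟩, |10⟩): (a, b) = (-0.8312, 0.556) → (-0.1946, -0.9809)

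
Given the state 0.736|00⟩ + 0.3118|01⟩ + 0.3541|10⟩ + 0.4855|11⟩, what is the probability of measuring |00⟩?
0.5417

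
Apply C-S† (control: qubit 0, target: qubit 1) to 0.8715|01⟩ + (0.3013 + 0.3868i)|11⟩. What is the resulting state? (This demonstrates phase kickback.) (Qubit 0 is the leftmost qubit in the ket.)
0.8715|01⟩ + (0.3868 - 0.3013i)|11⟩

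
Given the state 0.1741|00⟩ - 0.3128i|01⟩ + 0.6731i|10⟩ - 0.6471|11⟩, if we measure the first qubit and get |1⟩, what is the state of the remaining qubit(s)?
0.7209i|0⟩ - 0.693|1⟩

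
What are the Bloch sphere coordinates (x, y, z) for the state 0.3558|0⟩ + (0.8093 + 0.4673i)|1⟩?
(0.5759, 0.3325, -0.7467)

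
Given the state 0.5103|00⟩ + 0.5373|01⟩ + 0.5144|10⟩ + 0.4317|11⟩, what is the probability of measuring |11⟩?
0.1864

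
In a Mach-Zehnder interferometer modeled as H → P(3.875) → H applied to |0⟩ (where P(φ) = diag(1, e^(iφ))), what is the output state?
(0.1286 - 0.3347i)|0⟩ + (0.8714 + 0.3347i)|1⟩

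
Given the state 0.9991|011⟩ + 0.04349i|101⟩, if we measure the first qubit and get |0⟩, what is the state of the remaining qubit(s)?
|11⟩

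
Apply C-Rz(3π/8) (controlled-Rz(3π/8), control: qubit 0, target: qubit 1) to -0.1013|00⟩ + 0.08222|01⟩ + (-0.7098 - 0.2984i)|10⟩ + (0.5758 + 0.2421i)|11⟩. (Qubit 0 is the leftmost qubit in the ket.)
-0.1013|00⟩ + 0.08222|01⟩ + (-0.756 + 0.1462i)|10⟩ + (0.3443 + 0.5212i)|11⟩

C-Rz(3π/8) leaves the control-|0⟩ kets |00⟩, |01⟩ unchanged and applies Rz(3π/8) to qubit 1 on the control-|1⟩ pair (|10⟩, |11⟩).
Rz(3π/8) = [[e^(−iθ/2), 0], [0, e^(iθ/2)]] with e^(±iθ/2) = cos(θ/2) ± i·sin(θ/2); θ = 3π/8, cos(θ/2) ≈ 0.83147, sin(θ/2) ≈ 0.55557.
With a = amp(|10⟩) = (-0.7098 - 0.2984i) and b = amp(|11⟩) = (0.5758 + 0.2421i):
new amp(|10⟩) = (0.83147 - 0.55557i)·a = (-0.756 + 0.1462i)
new amp(|11⟩) = (0.83147 + 0.55557i)·b = (0.3443 + 0.5212i)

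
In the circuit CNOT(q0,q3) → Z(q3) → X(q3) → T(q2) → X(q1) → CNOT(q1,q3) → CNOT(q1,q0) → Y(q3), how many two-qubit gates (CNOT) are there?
3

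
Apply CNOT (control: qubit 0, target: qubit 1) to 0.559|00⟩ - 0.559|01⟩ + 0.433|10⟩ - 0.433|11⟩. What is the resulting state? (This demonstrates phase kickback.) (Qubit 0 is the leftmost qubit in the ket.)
0.559|00⟩ - 0.559|01⟩ - 0.433|10⟩ + 0.433|11⟩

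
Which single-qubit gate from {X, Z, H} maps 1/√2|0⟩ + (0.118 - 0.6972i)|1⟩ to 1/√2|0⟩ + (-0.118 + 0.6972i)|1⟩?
Z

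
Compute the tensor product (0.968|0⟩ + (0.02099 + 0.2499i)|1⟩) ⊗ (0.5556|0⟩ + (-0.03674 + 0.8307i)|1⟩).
0.5378|00⟩ + (-0.03556 + 0.8041i)|01⟩ + (0.01166 + 0.1388i)|10⟩ + (-0.2084 + 0.008255i)|11⟩

amp(|b₁b₂…⟩) = product of the factor amplitudes for bits b₁, b₂, …; only kets whose every factor amplitude is nonzero survive.
|00⟩: (0.968)(0.5556) = 0.5378
|01⟩: (0.968)(-0.03674 + 0.8307i) = (-0.03556 + 0.8041i)
|10⟩: (0.02099 + 0.2499i)(0.5556) = (0.01166 + 0.1388i)
|11⟩: (0.02099 + 0.2499i)(-0.03674 + 0.8307i) = (-0.2084 + 0.008255i)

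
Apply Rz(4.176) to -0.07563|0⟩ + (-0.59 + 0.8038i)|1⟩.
(0.0374 + 0.06574i)|0⟩ + (-0.4069 - 0.9103i)|1⟩

Rz(4.176) = [[e^(−iθ/2), 0], [0, e^(iθ/2)]] with e^(±iθ/2) = cos(θ/2) ± i·sin(θ/2); θ = 4.176, cos(θ/2) ≈ -0.494451, sin(θ/2) ≈ 0.869205.
With a = amp(|0⟩) = -0.07563 and b = amp(|1⟩) = (-0.59 + 0.8038i):
new amp(|0⟩) = (-0.494451 - 0.869205i)·a = (0.0374 + 0.06574i)
new amp(|1⟩) = (-0.494451 + 0.869205i)·b = (-0.4069 - 0.9103i)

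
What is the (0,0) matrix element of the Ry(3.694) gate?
-0.2727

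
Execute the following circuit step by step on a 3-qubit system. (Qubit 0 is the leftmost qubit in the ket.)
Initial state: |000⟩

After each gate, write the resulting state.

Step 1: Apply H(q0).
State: 1/√2|000⟩ + 1/√2|100⟩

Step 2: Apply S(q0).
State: 1/√2|000⟩ + (1/√2)i|100⟩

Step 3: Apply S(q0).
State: 1/√2|000⟩ - 1/√2|100⟩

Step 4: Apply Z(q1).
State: 1/√2|000⟩ - 1/√2|100⟩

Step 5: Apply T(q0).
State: 1/√2|000⟩ + (-1/2 - (1/2)i)|100⟩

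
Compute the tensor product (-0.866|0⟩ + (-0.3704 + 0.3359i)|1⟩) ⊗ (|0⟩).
-0.866|00⟩ + (-0.3704 + 0.3359i)|10⟩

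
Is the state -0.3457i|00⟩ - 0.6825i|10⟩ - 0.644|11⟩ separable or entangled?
Entangled

Writing the state as a|00⟩ + b|01⟩ + c|10⟩ + d|11⟩, it is a product state iff ad − bc = 0.
Here (a, b, c, d) = (-0.3457i, 0, -0.6825i, -0.644): ad − bc = (-0.3457i)(-0.644) − (0)(-0.6825i) = 0.2226i ≠ 0, so the state is entangled.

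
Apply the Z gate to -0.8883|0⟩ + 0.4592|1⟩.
-0.8883|0⟩ - 0.4592|1⟩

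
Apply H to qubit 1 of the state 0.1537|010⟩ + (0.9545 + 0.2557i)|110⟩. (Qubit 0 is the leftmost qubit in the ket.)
0.1087|000⟩ - 0.1087|010⟩ + (0.6749 + 0.1808i)|100⟩ + (-0.6749 - 0.1808i)|110⟩

H on qubit 1 mixes each pair of kets that differ only in qubit 1: amplitudes (a, b) of (|…0…⟩, |…1…⟩) become ((a + b)/√2, (a − b)/√2). Kets absent from the input have amplitude 0.
(|000⟩, |010⟩): (a, b) = (0, 0.1537) → (0.1087, -0.1087)
(|100⟩, |110⟩): (a, b) = (0, (0.9545 + 0.2557i)) → ((0.6749 + 0.1808i), (-0.6749 - 0.1808i))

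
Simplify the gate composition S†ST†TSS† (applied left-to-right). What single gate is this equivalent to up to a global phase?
I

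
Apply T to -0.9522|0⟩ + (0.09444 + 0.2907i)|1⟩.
-0.9522|0⟩ + (-0.1388 + 0.2723i)|1⟩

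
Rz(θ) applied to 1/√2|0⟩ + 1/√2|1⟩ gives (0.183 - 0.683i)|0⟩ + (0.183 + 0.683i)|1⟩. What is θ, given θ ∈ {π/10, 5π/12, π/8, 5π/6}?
5π/6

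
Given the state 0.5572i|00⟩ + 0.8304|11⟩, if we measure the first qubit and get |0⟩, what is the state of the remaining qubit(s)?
i|0⟩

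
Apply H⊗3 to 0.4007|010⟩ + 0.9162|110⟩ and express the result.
0.4656|000⟩ + 0.4656|001⟩ - 0.4656|010⟩ - 0.4656|011⟩ - 0.1823|100⟩ - 0.1823|101⟩ + 0.1823|110⟩ + 0.1823|111⟩

H⊗3 gives amp(|y⟩) = (1/2√2) Σ_x (−1)^(x·y) amp(|x⟩), where x·y is the number of positions in which both x and y have a 1.
|000⟩: (0.4007 + 0.9162)/(2√2) = 0.4656
|001⟩: (0.4007 + 0.9162)/(2√2) = 0.4656
|010⟩: (-0.4007 - 0.9162)/(2√2) = -0.4656
|011⟩: (-0.4007 - 0.9162)/(2√2) = -0.4656
|100⟩: (0.4007 - 0.9162)/(2√2) = -0.1823
|101⟩: (0.4007 - 0.9162)/(2√2) = -0.1823
|110⟩: (-0.4007 + 0.9162)/(2√2) = 0.1823
|111⟩: (-0.4007 + 0.9162)/(2√2) = 0.1823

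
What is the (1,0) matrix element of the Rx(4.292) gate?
-0.8391i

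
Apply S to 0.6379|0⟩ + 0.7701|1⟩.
0.6379|0⟩ + 0.7701i|1⟩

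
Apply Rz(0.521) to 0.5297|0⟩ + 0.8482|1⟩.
(0.5118 - 0.1364i)|0⟩ + (0.8196 + 0.2185i)|1⟩

Rz(0.521) = [[e^(−iθ/2), 0], [0, e^(iθ/2)]] with e^(±iθ/2) = cos(θ/2) ± i·sin(θ/2); θ = 0.521, cos(θ/2) ≈ 0.966261, sin(θ/2) ≈ 0.257564.
With a = amp(|0⟩) = 0.5297 and b = amp(|1⟩) = 0.8482:
new amp(|0⟩) = (0.966261 - 0.257564i)·a = (0.5118 - 0.1364i)
new amp(|1⟩) = (0.966261 + 0.257564i)·b = (0.8196 + 0.2185i)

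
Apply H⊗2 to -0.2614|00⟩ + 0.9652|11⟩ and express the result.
0.3519|00⟩ - 0.6133|01⟩ - 0.6133|10⟩ + 0.3519|11⟩

H⊗2 gives amp(|y⟩) = (1/2) Σ_x (−1)^(x·y) amp(|x⟩), where x·y is the number of positions in which both x and y have a 1.
|00⟩: (-0.2614 + 0.9652)/2 = 0.3519
|01⟩: (-0.2614 - 0.9652)/2 = -0.6133
|10⟩: (-0.2614 - 0.9652)/2 = -0.6133
|11⟩: (-0.2614 + 0.9652)/2 = 0.3519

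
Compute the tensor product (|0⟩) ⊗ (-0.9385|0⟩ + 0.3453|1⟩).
-0.9385|00⟩ + 0.3453|01⟩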